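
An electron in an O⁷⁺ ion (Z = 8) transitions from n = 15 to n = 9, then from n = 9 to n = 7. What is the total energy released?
13.90064 eV

The energy levels of O⁷⁺ are E_n = -13.6057 × 8² / n² eV.

First transition (15 → 9):
ΔE₁ = |E_9 - E_15|
ΔE₁ = |-10.75018271605 - (-3.87006577778)| = 6.88011694 eV

Second transition (9 → 7):
ΔE₂ = |E_7 - E_9|
ΔE₂ = |-17.77071020408 - (-10.75018271605)| = 7.02052749 eV

Total energy released:
E_total = ΔE₁ + ΔE₂ = 6.88011694 + 7.02052749 = 13.90064 eV

Note: This equals the direct transition 15 → 7: 13.90064 eV ✓
Energy is conserved regardless of the path taken.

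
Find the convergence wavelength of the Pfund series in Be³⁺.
142.385177 nm

The series limit corresponds to the transition from n = ∞ to n = 5.
This is the highest energy (shortest wavelength) transition in the Pfund series.

E_∞ = 0 eV
E_5 = -13.6057 × 4² / 5² = -8.7076480000 eV

Energy at series limit:
ΔE = E_∞ - E_5 = 0 - (-8.7076480000) = 8.7076480000 eV
λ = hc/E = 1239.84 eV·nm / 8.7076480000 eV = 142.385177 nm

This energy equals the ionization energy from the n = 5 state of Be³⁺.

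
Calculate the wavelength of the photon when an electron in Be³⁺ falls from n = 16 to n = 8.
486.00807 nm

First, find the transition energy using E_n = -13.6057 Z² / n² eV:
E_16 = -13.6057 × 4² / 16² = -0.850356250 eV
E_8 = -13.6057 × 4² / 8² = -3.401425000 eV

Photon energy: |ΔE| = |E_8 - E_16| = 2.551068750 eV

Convert to wavelength using E = hc/λ with hc = 1239.84 eV·nm:
λ = hc/E = 1239.84 eV·nm / 2.551068750 eV
λ = 486.00807 nm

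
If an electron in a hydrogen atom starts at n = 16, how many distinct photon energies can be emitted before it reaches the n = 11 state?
15

The electron can occupy levels n = 11, 12, ..., 16 during de-excitation — that is m = 16 - 11 + 1 = 6 distinct levels.

The number of distinct spectral lines equals the number of ways to choose 2 of these m levels (each pair gives one possible emission transition):

Number of lines = m(m-1)/2 = 6×5/2 = 15

These correspond to all possible transitions between the 6 levels:
16 → 15, 16 → 14, 16 → 13, 16 → 12, 16 → 11, 15 → 14, 15 → 13, 15 → 12...

Each transition produces a photon with a unique energy (and thus wavelength). This count does not depend on Z.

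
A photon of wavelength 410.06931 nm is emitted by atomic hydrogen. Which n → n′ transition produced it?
n = 6 → n = 2

First, find the photon energy from the wavelength (hc = 1239.84 eV·nm):
E = hc/λ = 1239.84 eV·nm / 410.06931 nm = 3.0234889 eV

The energy levels of hydrogen satisfy E_n = -13.6057 / n² eV, so an emission n_i → n_f releases
ΔE = 13.6057 × (1/n_f² − 1/n_i²) eV.

Setting ΔE equal to the photon energy:
1/n_f² − 1/n_i² = 3.0234889 / 13.6057 = 0.22222222

Since 1/n_i² must be positive, we need 1/n_f² > 0.22222222, i.e. n_f ≤ 2. For each allowed n_f, solve n_i = (1/n_f² − 0.22222222)^(−1/2) and check whether it is a whole number:
  n_f = 1: 1/n_i² = 1.00000000 − 0.22222222 = 0.77777778 → n_i = 1.134  (not an integer) ✗
  n_f = 2: 1/n_i² = 0.25000000 − 0.22222222 = 0.02777778 → n_i = 6.000  → integer, n_i = 6 ✓

Only n_f = 2 gives an integer upper level, n_i = 6.

The transition is from n = 6 to n = 2 (emission).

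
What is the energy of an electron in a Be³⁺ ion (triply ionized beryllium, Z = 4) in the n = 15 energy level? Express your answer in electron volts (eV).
-0.97 eV

The energy levels of a hydrogen-like atom are given by:
E_n = -13.6057 Z² / n² eV  (with Z = 4 for Be³⁺)

For n = 15:
E_15 = -13.6057 × 4² / 15²
E_15 = -13.6057 × 16 / 225
E_15 = -0.97 eV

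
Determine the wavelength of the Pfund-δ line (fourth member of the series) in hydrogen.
3295.20 nm

The lines of a series are numbered from the longest wavelength (smallest ΔE) outward; the fourth line is the transition from n = n_f + 4 to n_f.
The Pfund series has all transitions ending at n_f = 5.

For H, the fourth line (δ-line) is the jump from n = 9 to n = 5:
E_9 = -13.6057 / 9² = -0.16797160 eV
E_5 = -13.6057 / 5² = -0.54422800 eV
ΔE = E_9 - E_5 = 0.37625640 eV

λ = hc/E = 1239.84 eV·nm / 0.37625640 eV
λ = 3295.20 nm

This is the δ-line of the Pfund series in H.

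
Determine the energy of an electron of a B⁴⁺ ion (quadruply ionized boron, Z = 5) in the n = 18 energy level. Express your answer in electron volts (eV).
-1.04982 eV

The energy levels of a hydrogen-like atom are given by:
E_n = -13.6057 Z² / n² eV  (with Z = 5 for B⁴⁺)

For n = 18:
E_18 = -13.6057 × 5² / 18²
E_18 = -13.6057 × 25 / 324
E_18 = -1.04982 eV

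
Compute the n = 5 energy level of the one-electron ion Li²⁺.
-4.898 eV

For hydrogen-like ions, the energy levels scale with Z²:
E_n = -13.6057 Z² / n² eV

For Li²⁺ (Z = 3) at n = 5:
E_5 = -13.6057 × 3² / 5²
E_5 = -13.6057 × 9 / 25
E_5 = -122.4513 / 25
E_5 = -4.898 eV

The energy is 9 times more negative than hydrogen at the same n due to the stronger nuclear charge.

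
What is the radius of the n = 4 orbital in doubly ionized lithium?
0.2822 nm (or 2.8223 Å)

The Bohr radius formula is:
r_n = n² a₀ / Z

where a₀ = 0.0529177 nm is the Bohr radius.

For Li²⁺ (Z = 3) at n = 4:
r_4 = 4² × 0.0529177 nm / 3
r_4 = 16 × 0.0529177 nm / 3
r_4 = 0.84668 nm / 3
r_4 = 0.2822 nm

The electron orbits at approximately 0.2822 nm from the nucleus.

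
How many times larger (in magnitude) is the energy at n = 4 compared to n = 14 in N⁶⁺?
12.250

Using E_n = -13.6057 Z² / n² eV with Z = 7:

E_4 = -13.6057 × 7² / 4² = -666.6793 / 16 = -41.667456250 eV
E_14 = -13.6057 × 7² / 14² = -666.6793 / 196 = -3.401425000 eV

The ratio is:
E_4/E_14 = (-41.667456250) / (-3.401425000)
E_4/E_14 = (-666.6793/16) / (-666.6793/196)
E_4/E_14 = 196/16
E_4/E_14 = 12.250
(Note: the Z² factors cancel in the ratio.)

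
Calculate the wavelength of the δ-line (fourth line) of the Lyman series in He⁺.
23.7309 nm

The lines of a series are numbered from the longest wavelength (smallest ΔE) outward; the fourth line is the transition from n = n_f + 4 to n_f.
The Lyman series has all transitions ending at n_f = 1.

For He⁺ (Z = 2), the fourth line (δ-line) is the jump from n = 5 to n = 1:
E_5 = -13.6057 × 2² / 5² = -2.176912 eV
E_1 = -13.6057 × 2² / 1² = -54.422800 eV
ΔE = E_5 - E_1 = 52.245888 eV

λ = hc/E = 1239.84 eV·nm / 52.245888 eV
λ = 23.7309 nm

This is the δ-line of the Lyman series in He⁺.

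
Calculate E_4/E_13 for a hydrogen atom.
10.562500

Using E_n = -13.6057 Z² / n² eV with Z = 1:

E_4 = -13.6057 / 4² = -13.6057 / 16 = -0.850356250000 eV
E_13 = -13.6057 / 13² = -13.6057 / 169 = -0.080507100592 eV

The ratio is:
E_4/E_13 = (-0.850356250000) / (-0.080507100592)
E_4/E_13 = (-13.6057/16) / (-13.6057/169)
E_4/E_13 = 169/16
E_4/E_13 = 10.562500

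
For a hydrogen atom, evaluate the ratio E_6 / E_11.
3.361

Using E_n = -13.6057 Z² / n² eV with Z = 1:

E_6 = -13.6057 / 6² = -13.6057 / 36 = -0.377936111 eV
E_11 = -13.6057 / 11² = -13.6057 / 121 = -0.112443802 eV

The ratio is:
E_6/E_11 = (-0.377936111) / (-0.112443802)
E_6/E_11 = (-13.6057/36) / (-13.6057/121)
E_6/E_11 = 121/36
E_6/E_11 = 3.361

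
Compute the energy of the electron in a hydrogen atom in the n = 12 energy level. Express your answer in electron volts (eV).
-0.094484 eV

The energy levels of a hydrogen-like atom are given by:
E_n = -13.6057 eV / n²

For n = 12:
E_12 = -13.6057 eV / 12²
E_12 = -13.6057 eV / 144
E_12 = -0.094484 eV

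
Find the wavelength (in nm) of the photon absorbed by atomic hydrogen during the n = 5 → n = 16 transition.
2524.717 nm

First, find the transition energy using E_n = -13.6057 / n² eV:
E_5 = -13.6057 / 5² = -0.544228000 eV
E_16 = -13.6057 / 16² = -0.053147266 eV

Photon energy: |ΔE| = |E_16 - E_5| = 0.491080734 eV

Convert to wavelength using E = hc/λ with hc = 1239.84 eV·nm:
λ = hc/E = 1239.84 eV·nm / 0.491080734 eV
λ = 2524.717 nm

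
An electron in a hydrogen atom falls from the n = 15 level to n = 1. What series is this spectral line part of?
Lyman series

The spectral series in hydrogen are named based on the final (lower) energy level:
- Lyman series: n_final = 1 (ultraviolet)
- Balmer series: n_final = 2 (visible/near-UV)
- Paschen series: n_final = 3 (infrared)
- Brackett series: n_final = 4 (infrared)
- Pfund series: n_final = 5 (far infrared)

Since this transition ends at n = 1, it belongs to the Lyman series.

For reference, this 15 → 1 line has photon energy
ΔE = 13.6057 eV × (1/1² - 1/15²) = 13.5452 eV,
corresponding to wavelength λ = hc/ΔE = 1239.84 eV·nm / 13.5452 eV = 91.53 nm in the ultraviolet region.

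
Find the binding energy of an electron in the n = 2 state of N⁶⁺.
166.6698 eV

The ionization energy is the energy needed to remove the electron completely (n → ∞).

For a hydrogen-like ion with Z = 7, E_n = -13.6057 Z² / n² eV.

At n = 2: E_2 = -13.6057 × 7² / 2² = -166.6698250 eV
At n = ∞: E_∞ = 0 eV

Ionization energy = E_∞ - E_2 = 0 - (-166.6698250) = 166.6698250 eV
Ionization energy ≈ 166.6698 eV

This is also called the binding energy of the electron in state n = 2.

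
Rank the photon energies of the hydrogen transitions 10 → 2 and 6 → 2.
10 → 2

Calculate the energy for each transition:

Transition 10 → 2:
ΔE₁ = |E_2 - E_10| = |-13.6057/2² - (-13.6057/10²)|
ΔE₁ = |-3.401425000000 - (-0.136057000000)| = 3.265368000 eV

Transition 6 → 2:
ΔE₂ = |E_2 - E_6| = |-13.6057/2² - (-13.6057/6²)|
ΔE₂ = |-3.401425000000 - (-0.377936111111)| = 3.023488889 eV

Since 3.265368000 eV > 3.023488889 eV, the transition 10 → 2 emits the more energetic photon.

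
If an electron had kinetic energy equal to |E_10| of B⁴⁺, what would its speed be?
1.09e+06 m/s (or 0.365% of c)

The binding energy at n = 10 for B⁴⁺ is:
E_10 = -13.6057 × 5²/10² = -3.40143 eV
|E_10| = 3.40143 eV

Convert to Joules:
KE = 3.40143 eV × (1.602177 × 10⁻¹⁹ J/eV) = 5.4497e-19 J

Using KE = ½mv²:
v = √(2·KE/m_e)
v = √(2 × 5.4497e-19 J / 9.10938 × 10⁻³¹ kg)
v = 1.09e+06 m/s

This is approximately 0.365% the speed of light.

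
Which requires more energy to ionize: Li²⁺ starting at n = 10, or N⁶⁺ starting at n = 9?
N⁶⁺ at n = 9 (E = -8.230609 eV)

Using E_n = -13.6057 Z² / n² eV:

Li²⁺ (Z = 3) at n = 10:
E = -13.6057 × 3² / 10² = -13.6057 × 9 / 100 = -1.224513000 eV

N⁶⁺ (Z = 7) at n = 9:
E = -13.6057 × 7² / 9² = -13.6057 × 49 / 81 = -8.230608642 eV

Since -8.230608642 eV < -1.224513000 eV,
N⁶⁺ at n = 9 is more tightly bound (requires more energy to ionize).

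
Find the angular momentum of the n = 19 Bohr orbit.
2.00369e-33 J·s (or 19ℏ)

In the Bohr model, angular momentum is quantized:
L = nℏ

where ℏ = h/(2π) = 1.0545718e-34 J·s

For n = 19:
L = 19 × 1.0545718e-34 J·s
L = 2.00369e-33 J·s

This can also be written as L = 19ℏ.
The angular momentum is an integer multiple of the reduced Planck constant.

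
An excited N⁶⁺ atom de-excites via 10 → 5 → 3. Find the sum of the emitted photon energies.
67.408685 eV

The energy levels of N⁶⁺ are E_n = -13.6057 × 7² / n² eV.

First transition (10 → 5):
ΔE₁ = |E_5 - E_10|
ΔE₁ = |-26.667172000000 - (-6.666793000000)| = 20.000379000 eV

Second transition (5 → 3):
ΔE₂ = |E_3 - E_5|
ΔE₂ = |-74.075477777778 - (-26.667172000000)| = 47.408305778 eV

Total energy released:
E_total = ΔE₁ + ΔE₂ = 20.000379000 + 47.408305778 = 67.408685 eV

Note: This equals the direct transition 10 → 3: 67.408685 eV ✓
Energy is conserved regardless of the path taken.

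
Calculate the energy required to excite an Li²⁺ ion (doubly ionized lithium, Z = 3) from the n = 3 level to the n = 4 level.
5.95249 eV

The energy levels of a hydrogen-like atom are E_n = -13.6057 Z² eV / n².

Energy at n = 3: E_3 = -13.6057 × 3² / 3² = -13.60570000 eV
Energy at n = 4: E_4 = -13.6057 × 3² / 4² = -7.65320625 eV

The excitation energy is the difference:
ΔE = E_4 - E_3
ΔE = -7.65320625 - (-13.60570000)
ΔE = 5.95249 eV

Since this is positive, energy must be absorbed (photon absorption).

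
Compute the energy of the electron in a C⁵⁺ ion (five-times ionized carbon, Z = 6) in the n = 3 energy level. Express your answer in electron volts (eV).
-54.42280 eV

The energy levels of a hydrogen-like atom are given by:
E_n = -13.6057 Z² / n² eV  (with Z = 6 for C⁵⁺)

For n = 3:
E_3 = -13.6057 × 6² / 3²
E_3 = -13.6057 × 36 / 9
E_3 = -54.42280 eV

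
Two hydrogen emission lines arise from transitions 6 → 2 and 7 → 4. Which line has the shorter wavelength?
6 → 2

Calculate the energy for each transition:

Transition 6 → 2:
ΔE₁ = |E_2 - E_6| = |-13.6057/2² - (-13.6057/6²)|
ΔE₁ = |-3.4014250000 - (-0.3779361111)| = 3.0234889 eV

Transition 7 → 4:
ΔE₂ = |E_4 - E_7| = |-13.6057/4² - (-13.6057/7²)|
ΔE₂ = |-0.8503562500 - (-0.2776673469)| = 0.5726889 eV

Since 3.0234889 eV > 0.5726889 eV, the transition 6 → 2 emits the more energetic photon.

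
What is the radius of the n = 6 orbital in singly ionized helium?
0.9525 nm (or 9.5252 Å)

The Bohr radius formula is:
r_n = n² a₀ / Z

where a₀ = 0.0529177 nm is the Bohr radius.

For He⁺ (Z = 2) at n = 6:
r_6 = 6² × 0.0529177 nm / 2
r_6 = 36 × 0.0529177 nm / 2
r_6 = 1.90504 nm / 2
r_6 = 0.9525 nm

The electron orbits at approximately 0.9525 nm from the nucleus.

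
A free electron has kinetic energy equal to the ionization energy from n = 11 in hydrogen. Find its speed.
1.99e+05 m/s (or 0.066339% of c)

The binding energy at n = 11 for hydrogen is:
E_11 = -13.6057/11² = -0.11244380 eV
|E_11| = 0.11244380 eV

Convert to Joules:
KE = 0.11244380 eV × (1.602177 × 10⁻¹⁹ J/eV) = 1.8015e-20 J

Using KE = ½mv²:
v = √(2·KE/m_e)
v = √(2 × 1.8015e-20 J / 9.10938 × 10⁻³¹ kg)
v = 1.99e+05 m/s

This is approximately 0.066339% the speed of light.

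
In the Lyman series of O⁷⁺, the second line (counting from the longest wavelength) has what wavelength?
1.60183 nm

The lines of a series are numbered from the longest wavelength (smallest ΔE) outward; the second line is the transition from n = n_f + 2 to n_f.
The Lyman series has all transitions ending at n_f = 1.

For O⁷⁺ (Z = 8), the second line (β-line) is the jump from n = 3 to n = 1:
E_3 = -13.6057 × 8² / 3² = -96.7516444 eV
E_1 = -13.6057 × 8² / 1² = -870.7648000 eV
ΔE = E_3 - E_1 = 774.0131556 eV

λ = hc/E = 1239.84 eV·nm / 774.0131556 eV
λ = 1.60183 nm

This is the β-line of the Lyman series in O⁷⁺.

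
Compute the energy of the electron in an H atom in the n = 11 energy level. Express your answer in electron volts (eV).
-0.11244 eV

The energy levels of a hydrogen-like atom are given by:
E_n = -13.6057 eV / n²

For n = 11:
E_11 = -13.6057 eV / 11²
E_11 = -13.6057 eV / 121
E_11 = -0.11244 eV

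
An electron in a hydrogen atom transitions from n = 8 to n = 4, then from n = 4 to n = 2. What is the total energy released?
3.18884 eV

The energy levels of hydrogen are E_n = -13.6057 / n² eV.

First transition (8 → 4):
ΔE₁ = |E_4 - E_8|
ΔE₁ = |-0.85035625000 - (-0.21258906250)| = 0.63776719 eV

Second transition (4 → 2):
ΔE₂ = |E_2 - E_4|
ΔE₂ = |-3.40142500000 - (-0.85035625000)| = 2.55106875 eV

Total energy released:
E_total = ΔE₁ + ΔE₂ = 0.63776719 + 2.55106875 = 3.18884 eV

Note: This equals the direct transition 8 → 2: 3.18884 eV ✓
Energy is conserved regardless of the path taken.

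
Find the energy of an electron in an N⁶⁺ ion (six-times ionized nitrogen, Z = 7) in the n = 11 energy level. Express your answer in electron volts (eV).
-5.509746 eV

The energy levels of a hydrogen-like atom are given by:
E_n = -13.6057 Z² / n² eV  (with Z = 7 for N⁶⁺)

For n = 11:
E_11 = -13.6057 × 7² / 11²
E_11 = -13.6057 × 49 / 121
E_11 = -5.509746 eV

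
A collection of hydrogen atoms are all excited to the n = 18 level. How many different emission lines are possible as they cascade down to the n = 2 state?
136

The electron can occupy levels n = 2, 3, ..., 18 during de-excitation — that is m = 18 - 2 + 1 = 17 distinct levels.

The number of distinct spectral lines equals the number of ways to choose 2 of these m levels (each pair gives one possible emission transition):

Number of lines = m(m-1)/2 = 17×16/2 = 136

These correspond to all possible transitions between the 17 levels:
18 → 17, 18 → 16, 18 → 15, 18 → 14, 18 → 13, 18 → 12, 18 → 11, 18 → 10...

Each transition produces a photon with a unique energy (and thus wavelength). This count does not depend on Z.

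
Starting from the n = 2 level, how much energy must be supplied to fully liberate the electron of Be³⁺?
54.422800 eV

The ionization energy is the energy needed to remove the electron completely (n → ∞).

For a hydrogen-like ion with Z = 4, E_n = -13.6057 Z² / n² eV.

At n = 2: E_2 = -13.6057 × 4² / 2² = -54.422800000 eV
At n = ∞: E_∞ = 0 eV

Ionization energy = E_∞ - E_2 = 0 - (-54.422800000) = 54.422800000 eV
Ionization energy ≈ 54.422800 eV

This is also called the binding energy of the electron in state n = 2.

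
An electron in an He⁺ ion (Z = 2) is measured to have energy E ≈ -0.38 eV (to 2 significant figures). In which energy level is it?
n = 12

The exact energy levels follow E_n = -13.6057 Z² / n² eV with Z = 2.

The measured value (-0.38 eV) is reported to only 2 significant figures, so we must test candidate n values and see which one matches to that precision.

Candidate energies:
  n = 10:  E = -13.6057 × 2² / 10² = -0.54423 eV
  n = 11:  E = -13.6057 × 2² / 11² = -0.44978 eV
  n = 12:  E = -13.6057 × 2² / 12² = -0.37794 eV  ← matches
  n = 13:  E = -13.6057 × 2² / 13² = -0.32203 eV
  n = 14:  E = -13.6057 × 2² / 14² = -0.27767 eV

Checking against the measurement of -0.38 eV (2 sig figs), only n = 12 agrees:
E_12 = -0.37794 eV, which rounds to -0.38 eV ✓

Therefore n = 12.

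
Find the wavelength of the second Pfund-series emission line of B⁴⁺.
186.05 nm

The lines of a series are numbered from the longest wavelength (smallest ΔE) outward; the second line is the transition from n = n_f + 2 to n_f.
The Pfund series has all transitions ending at n_f = 5.

For B⁴⁺ (Z = 5), the second line (β-line) is the jump from n = 7 to n = 5:
E_7 = -13.6057 × 5² / 7² = -6.941684 eV
E_5 = -13.6057 × 5² / 5² = -13.605700 eV
ΔE = E_7 - E_5 = 6.664016 eV

λ = hc/E = 1239.84 eV·nm / 6.664016 eV
λ = 186.05 nm

This is the β-line of the Pfund series in B⁴⁺.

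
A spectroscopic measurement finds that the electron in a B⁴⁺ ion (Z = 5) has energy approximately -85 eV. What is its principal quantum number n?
n = 2

The exact energy levels follow E_n = -13.6057 Z² / n² eV with Z = 5.

The measured value (-85 eV) is reported to only 2 significant figures, so we must test candidate n values and see which one matches to that precision.

Candidate energies:
  n = 1:  E = -13.6057 × 5² / 1² = -340.142500 eV
  n = 2:  E = -13.6057 × 5² / 2² = -85.035625 eV  ← matches
  n = 3:  E = -13.6057 × 5² / 3² = -37.793611 eV
  n = 4:  E = -13.6057 × 5² / 4² = -21.258906 eV

Checking against the measurement of -85 eV (2 sig figs), only n = 2 agrees:
E_2 = -85.035625 eV, which rounds to -85 eV ✓

Therefore n = 2.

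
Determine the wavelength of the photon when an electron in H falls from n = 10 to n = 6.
5125.87 nm

First, find the transition energy using E_n = -13.6057 / n² eV:
E_10 = -13.6057 / 10² = -0.13605700 eV
E_6 = -13.6057 / 6² = -0.37793611 eV

Photon energy: |ΔE| = |E_6 - E_10| = 0.24187911 eV

Convert to wavelength using E = hc/λ with hc = 1239.84 eV·nm:
λ = hc/E = 1239.84 eV·nm / 0.24187911 eV
λ = 5125.87 nm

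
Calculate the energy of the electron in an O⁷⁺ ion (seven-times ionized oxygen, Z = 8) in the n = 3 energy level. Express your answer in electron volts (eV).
-96.75 eV

The energy levels of a hydrogen-like atom are given by:
E_n = -13.6057 Z² / n² eV  (with Z = 8 for O⁷⁺)

For n = 3:
E_3 = -13.6057 × 8² / 3²
E_3 = -13.6057 × 64 / 9
E_3 = -96.75 eV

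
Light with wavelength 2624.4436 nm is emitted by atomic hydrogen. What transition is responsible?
n = 6 → n = 4

First, find the photon energy from the wavelength (hc = 1239.84 eV·nm):
E = hc/λ = 1239.84 eV·nm / 2624.4436 nm = 0.47242014 eV

The energy levels of hydrogen satisfy E_n = -13.6057 / n² eV, so an emission n_i → n_f releases
ΔE = 13.6057 × (1/n_f² − 1/n_i²) eV.

Setting ΔE equal to the photon energy:
1/n_f² − 1/n_i² = 0.47242014 / 13.6057 = 0.034722222

Since 1/n_i² must be positive, we need 1/n_f² > 0.034722222, i.e. n_f ≤ 5. For each allowed n_f, solve n_i = (1/n_f² − 0.034722222)^(−1/2) and check whether it is a whole number:
  n_f = 1: 1/n_i² = 1.000000000 − 0.034722222 = 0.965277778 → n_i = 1.018  (not an integer) ✗
  n_f = 2: 1/n_i² = 0.250000000 − 0.034722222 = 0.215277778 → n_i = 2.155  (not an integer) ✗
  n_f = 3: 1/n_i² = 0.111111111 − 0.034722222 = 0.076388889 → n_i = 3.618  (not an integer) ✗
  n_f = 4: 1/n_i² = 0.062500000 − 0.034722222 = 0.027777778 → n_i = 6.000  → integer, n_i = 6 ✓
  n_f = 5: 1/n_i² = 0.040000000 − 0.034722222 = 0.005277778 → n_i = 13.765  (not an integer) ✗

Only n_f = 4 gives an integer upper level, n_i = 6.

The transition is from n = 6 to n = 4 (emission).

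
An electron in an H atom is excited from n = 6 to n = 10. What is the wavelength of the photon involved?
5125.866 nm

First, find the transition energy using E_n = -13.6057 / n² eV:
E_6 = -13.6057 / 6² = -0.377936111 eV
E_10 = -13.6057 / 10² = -0.136057000 eV

Photon energy: |ΔE| = |E_10 - E_6| = 0.241879111 eV

Convert to wavelength using E = hc/λ with hc = 1239.84 eV·nm:
λ = hc/E = 1239.84 eV·nm / 0.241879111 eV
λ = 5125.866 nm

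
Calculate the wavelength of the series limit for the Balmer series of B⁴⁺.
14.5802 nm

The series limit corresponds to the transition from n = ∞ to n = 2.
This is the highest energy (shortest wavelength) transition in the Balmer series.

E_∞ = 0 eV
E_2 = -13.6057 × 5² / 2² = -85.035625 eV

Energy at series limit:
ΔE = E_∞ - E_2 = 0 - (-85.035625) = 85.035625 eV
λ = hc/E = 1239.84 eV·nm / 85.035625 eV = 14.5802 nm

This energy equals the ionization energy from the n = 2 state of B⁴⁺.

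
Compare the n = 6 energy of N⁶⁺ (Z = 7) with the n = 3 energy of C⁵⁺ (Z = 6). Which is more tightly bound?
C⁵⁺ at n = 3 (E = -54.42 eV)

Using E_n = -13.6057 Z² / n² eV:

N⁶⁺ (Z = 7) at n = 6:
E = -13.6057 × 7² / 6² = -13.6057 × 49 / 36 = -18.51887 eV

C⁵⁺ (Z = 6) at n = 3:
E = -13.6057 × 6² / 3² = -13.6057 × 36 / 9 = -54.42280 eV

Since -54.42280 eV < -18.51887 eV,
C⁵⁺ at n = 3 is more tightly bound (requires more energy to ionize).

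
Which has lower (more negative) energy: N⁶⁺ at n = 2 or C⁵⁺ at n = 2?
N⁶⁺ at n = 2 (E = -166.670 eV)

Using E_n = -13.6057 Z² / n² eV:

N⁶⁺ (Z = 7) at n = 2:
E = -13.6057 × 7² / 2² = -13.6057 × 49 / 4 = -166.669825 eV

C⁵⁺ (Z = 6) at n = 2:
E = -13.6057 × 6² / 2² = -13.6057 × 36 / 4 = -122.451300 eV

Since -166.669825 eV < -122.451300 eV,
N⁶⁺ at n = 2 is more tightly bound (requires more energy to ionize).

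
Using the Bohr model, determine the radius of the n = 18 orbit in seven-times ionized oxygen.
2.143168 nm (or 21.431677 Å)

The Bohr radius formula is:
r_n = n² a₀ / Z

where a₀ = 0.052917721 nm is the Bohr radius.

For O⁷⁺ (Z = 8) at n = 18:
r_18 = 18² × 0.052917721 nm / 8
r_18 = 324 × 0.052917721 nm / 8
r_18 = 17.1453416 nm / 8
r_18 = 2.143168 nm

The electron orbits at approximately 2.143168 nm from the nucleus.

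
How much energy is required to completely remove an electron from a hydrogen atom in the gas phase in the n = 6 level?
0.377936 eV

The ionization energy is the energy needed to remove the electron completely (n → ∞).

For hydrogen, E_n = -13.6057 eV / n².

At n = 6: E_6 = -13.6057 / 6² = -0.377936111 eV
At n = ∞: E_∞ = 0 eV

Ionization energy = E_∞ - E_6 = 0 - (-0.377936111) = 0.377936111 eV
Ionization energy ≈ 0.377936 eV

This is also called the binding energy of the electron in state n = 6.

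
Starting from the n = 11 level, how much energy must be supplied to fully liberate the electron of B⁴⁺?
2.81 eV

The ionization energy is the energy needed to remove the electron completely (n → ∞).

For a hydrogen-like ion with Z = 5, E_n = -13.6057 Z² / n² eV.

At n = 11: E_11 = -13.6057 × 5² / 11² = -2.81110 eV
At n = ∞: E_∞ = 0 eV

Ionization energy = E_∞ - E_11 = 0 - (-2.81110) = 2.81110 eV
Ionization energy ≈ 2.81 eV

This is also called the binding energy of the electron in state n = 11.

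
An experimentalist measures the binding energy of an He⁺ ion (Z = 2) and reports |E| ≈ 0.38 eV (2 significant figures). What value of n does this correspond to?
n = 12

The exact energy levels follow E_n = -13.6057 Z² / n² eV with Z = 2.

The measured value (-0.38 eV) is reported to only 2 significant figures, so we must test candidate n values and see which one matches to that precision.

Candidate energies:
  n = 10:  E = -13.6057 × 2² / 10² = -0.544228 eV
  n = 11:  E = -13.6057 × 2² / 11² = -0.449775 eV
  n = 12:  E = -13.6057 × 2² / 12² = -0.377936 eV  ← matches
  n = 13:  E = -13.6057 × 2² / 13² = -0.322028 eV
  n = 14:  E = -13.6057 × 2² / 14² = -0.277667 eV

Checking against the measurement of -0.38 eV (2 sig figs), only n = 12 agrees:
E_12 = -0.377936 eV, which rounds to -0.38 eV ✓

Therefore n = 12.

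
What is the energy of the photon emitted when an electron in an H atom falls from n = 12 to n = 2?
3.31 eV

The energy levels are E_n = -13.6057 eV / n².

Energy at n = 12: E_12 = -13.6057 / 12² = -0.09448 eV
Energy at n = 2: E_2 = -13.6057 / 2² = -3.40143 eV

For emission (electron falling to lower state), the photon energy is:
E_photon = E_12 - E_2 = |-0.09448 - (-3.40143)|
E_photon = 3.31 eV

This energy is carried away by the emitted photon.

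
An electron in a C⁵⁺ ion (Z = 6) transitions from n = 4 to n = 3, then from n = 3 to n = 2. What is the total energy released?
91.8385 eV

The energy levels of C⁵⁺ are E_n = -13.6057 × 6² / n² eV.

First transition (4 → 3):
ΔE₁ = |E_3 - E_4|
ΔE₁ = |-54.4228000000 - (-30.6128250000)| = 23.8099750 eV

Second transition (3 → 2):
ΔE₂ = |E_2 - E_3|
ΔE₂ = |-122.4513000000 - (-54.4228000000)| = 68.0285000 eV

Total energy released:
E_total = ΔE₁ + ΔE₂ = 23.8099750 + 68.0285000 = 91.8385 eV

Note: This equals the direct transition 4 → 2: 91.8385 eV ✓
Energy is conserved regardless of the path taken.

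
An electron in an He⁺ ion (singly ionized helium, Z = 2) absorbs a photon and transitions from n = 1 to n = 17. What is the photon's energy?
54.234486 eV

The energy levels of a hydrogen-like atom are E_n = -13.6057 Z² eV / n².

Energy at n = 1: E_1 = -13.6057 × 2² / 1² = -54.422800000 eV
Energy at n = 17: E_17 = -13.6057 × 2² / 17² = -0.188314187 eV

The excitation energy is the difference:
ΔE = E_17 - E_1
ΔE = -0.188314187 - (-54.422800000)
ΔE = 54.234486 eV

Since this is positive, energy must be absorbed (photon absorption).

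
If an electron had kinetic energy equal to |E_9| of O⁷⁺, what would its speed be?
1.9446e+06 m/s (or 0.65% of c)

The binding energy at n = 9 for O⁷⁺ is:
E_9 = -13.6057 × 8²/9² = -10.750183 eV
|E_9| = 10.750183 eV

Convert to Joules:
KE = 10.750183 eV × (1.602177 × 10⁻¹⁹ J/eV) = 1.722370e-18 J

Using KE = ½mv²:
v = √(2·KE/m_e)
v = √(2 × 1.722370e-18 J / 9.10938 × 10⁻³¹ kg)
v = 1.9446e+06 m/s

This is approximately 0.65% the speed of light.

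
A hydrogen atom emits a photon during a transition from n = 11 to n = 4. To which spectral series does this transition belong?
Brackett series

The spectral series in hydrogen are named based on the final (lower) energy level:
- Lyman series: n_final = 1 (ultraviolet)
- Balmer series: n_final = 2 (visible/near-UV)
- Paschen series: n_final = 3 (infrared)
- Brackett series: n_final = 4 (infrared)
- Pfund series: n_final = 5 (far infrared)

Since this transition ends at n = 4, it belongs to the Brackett series.

For reference, this 11 → 4 line has photon energy
ΔE = 13.6057 eV × (1/4² - 1/11²) = 0.73791244835 eV,
corresponding to wavelength λ = hc/ΔE = 1239.84 eV·nm / 0.73791244835 eV = 1680.19933 nm in the infrared region.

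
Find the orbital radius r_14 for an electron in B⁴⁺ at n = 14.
2.07437 nm (or 20.74375 Å)

The Bohr radius formula is:
r_n = n² a₀ / Z

where a₀ = 0.05291772 nm is the Bohr radius.

For B⁴⁺ (Z = 5) at n = 14:
r_14 = 14² × 0.05291772 nm / 5
r_14 = 196 × 0.05291772 nm / 5
r_14 = 10.371873 nm / 5
r_14 = 2.07437 nm

The electron orbits at approximately 2.07437 nm from the nucleus.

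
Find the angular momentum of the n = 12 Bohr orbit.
1.27e-33 J·s (or 12ℏ)

In the Bohr model, angular momentum is quantized:
L = nℏ

where ℏ = h/(2π) = 1.0546e-34 J·s

For n = 12:
L = 12 × 1.0546e-34 J·s
L = 1.27e-33 J·s

This can also be written as L = 12ℏ.
The angular momentum is an integer multiple of the reduced Planck constant.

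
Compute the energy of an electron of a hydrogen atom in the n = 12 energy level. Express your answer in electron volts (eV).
-0.094 eV

The energy levels of a hydrogen-like atom are given by:
E_n = -13.6057 eV / n²

For n = 12:
E_12 = -13.6057 eV / 12²
E_12 = -13.6057 eV / 144
E_12 = -0.094 eV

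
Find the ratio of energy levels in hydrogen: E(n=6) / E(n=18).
9.0000

Using E_n = -13.6057 Z² / n² eV with Z = 1:

E_6 = -13.6057 / 6² = -13.6057 / 36 = -0.3779361111 eV
E_18 = -13.6057 / 18² = -13.6057 / 324 = -0.0419929012 eV

The ratio is:
E_6/E_18 = (-0.3779361111) / (-0.0419929012)
E_6/E_18 = (-13.6057/36) / (-13.6057/324)
E_6/E_18 = 324/36
E_6/E_18 = 9.0000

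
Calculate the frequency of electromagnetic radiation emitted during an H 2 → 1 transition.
2.4674e+15 Hz

First, find the transition energy:
E_2 = -13.6057 / 2² = -3.40142500 eV
E_1 = -13.6057 / 1² = -13.60570000 eV
|ΔE| = |E_1 - E_2| = 10.20427500 eV

Convert to Joules: E = 10.20427500 eV × (1.602177 × 10⁻¹⁹ J/eV) = 1.634905e-18 J

Using E = hf:
f = E/h = 1.634905e-18 J / (6.62607 × 10⁻³⁴ J·s)
f = 2.4674e+15 Hz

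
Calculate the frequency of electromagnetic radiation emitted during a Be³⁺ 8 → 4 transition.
2.467e+15 Hz

First, find the transition energy:
E_8 = -13.6057 × 4² / 8² = -3.40143 eV
E_4 = -13.6057 × 4² / 4² = -13.60570 eV
|ΔE| = |E_4 - E_8| = 10.20427 eV

Convert to Joules: E = 10.20427 eV × (1.602177 × 10⁻¹⁹ J/eV) = 1.63490e-18 J

Using E = hf:
f = E/h = 1.63490e-18 J / (6.62607 × 10⁻³⁴ J·s)
f = 2.467e+15 Hz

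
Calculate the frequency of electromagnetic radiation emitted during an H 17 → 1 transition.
3.28e+15 Hz

First, find the transition energy:
E_17 = -13.6057 / 17² = -0.047079 eV
E_1 = -13.6057 / 1² = -13.605700 eV
|ΔE| = |E_1 - E_17| = 13.558621 eV

Convert to Joules: E = 13.558621 eV × (1.602177 × 10⁻¹⁹ J/eV) = 2.1723e-18 J

Using E = hf:
f = E/h = 2.1723e-18 J / (6.62607 × 10⁻³⁴ J·s)
f = 3.28e+15 Hz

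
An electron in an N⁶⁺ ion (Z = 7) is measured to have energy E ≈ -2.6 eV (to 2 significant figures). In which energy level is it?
n = 16

The exact energy levels follow E_n = -13.6057 Z² / n² eV with Z = 7.

The measured value (-2.6 eV) is reported to only 2 significant figures, so we must test candidate n values and see which one matches to that precision.

Candidate energies:
  n = 14:  E = -13.6057 × 7² / 14² = -3.40143 eV
  n = 15:  E = -13.6057 × 7² / 15² = -2.96302 eV
  n = 16:  E = -13.6057 × 7² / 16² = -2.60422 eV  ← matches
  n = 17:  E = -13.6057 × 7² / 17² = -2.30685 eV
  n = 18:  E = -13.6057 × 7² / 18² = -2.05765 eV

Checking against the measurement of -2.6 eV (2 sig figs), only n = 16 agrees:
E_16 = -2.60422 eV, which rounds to -2.6 eV ✓

Therefore n = 16.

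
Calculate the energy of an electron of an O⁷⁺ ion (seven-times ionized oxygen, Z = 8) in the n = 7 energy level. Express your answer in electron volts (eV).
-17.7707 eV

The energy levels of a hydrogen-like atom are given by:
E_n = -13.6057 Z² / n² eV  (with Z = 8 for O⁷⁺)

For n = 7:
E_7 = -13.6057 × 8² / 7²
E_7 = -13.6057 × 64 / 49
E_7 = -17.7707 eV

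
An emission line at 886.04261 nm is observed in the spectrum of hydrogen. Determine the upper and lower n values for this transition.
n = 11 → n = 3

First, find the photon energy from the wavelength (hc = 1239.84 eV·nm):
E = hc/λ = 1239.84 eV·nm / 886.04261 nm = 1.3993006 eV

The energy levels of hydrogen satisfy E_n = -13.6057 / n² eV, so an emission n_i → n_f releases
ΔE = 13.6057 × (1/n_f² − 1/n_i²) eV.

Setting ΔE equal to the photon energy:
1/n_f² − 1/n_i² = 1.3993006 / 13.6057 = 0.10284665

Since 1/n_i² must be positive, we need 1/n_f² > 0.10284665, i.e. n_f ≤ 3. For each allowed n_f, solve n_i = (1/n_f² − 0.10284665)^(−1/2) and check whether it is a whole number:
  n_f = 1: 1/n_i² = 1.00000000 − 0.10284665 = 0.89715335 → n_i = 1.056  (not an integer) ✗
  n_f = 2: 1/n_i² = 0.25000000 − 0.10284665 = 0.14715335 → n_i = 2.607  (not an integer) ✗
  n_f = 3: 1/n_i² = 0.11111111 − 0.10284665 = 0.00826446 → n_i = 11.000  → integer, n_i = 11 ✓

Only n_f = 3 gives an integer upper level, n_i = 11.

The transition is from n = 11 to n = 3 (emission).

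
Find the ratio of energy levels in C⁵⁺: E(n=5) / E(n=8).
2.56000

Using E_n = -13.6057 Z² / n² eV with Z = 6:

E_5 = -13.6057 × 6² / 5² = -489.8052 / 25 = -19.59220800000 eV
E_8 = -13.6057 × 6² / 8² = -489.8052 / 64 = -7.65320625000 eV

The ratio is:
E_5/E_8 = (-19.59220800000) / (-7.65320625000)
E_5/E_8 = (-489.8052/25) / (-489.8052/64)
E_5/E_8 = 64/25
E_5/E_8 = 2.56000
(Note: the Z² factors cancel in the ratio.)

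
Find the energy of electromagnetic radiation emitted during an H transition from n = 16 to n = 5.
0.491081 eV

The energy levels are E_n = -13.6057 eV / n².

Energy at n = 16: E_16 = -13.6057 / 16² = -0.053147266 eV
Energy at n = 5: E_5 = -13.6057 / 5² = -0.544228000 eV

For emission (electron falling to lower state), the photon energy is:
E_photon = E_16 - E_5 = |-0.053147266 - (-0.544228000)|
E_photon = 0.491081 eV

This energy is carried away by the emitted photon.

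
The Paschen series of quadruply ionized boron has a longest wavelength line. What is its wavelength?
74.98 nm

The longest wavelength corresponds to the smallest energy transition in the series.
The Paschen series has all transitions ending at n_f = 3.

For B⁴⁺ (Z = 5), the first line (α-line) is the jump from n = 4 to n = 3:
E_4 = -13.6057 × 5² / 4² = -21.2589 eV
E_3 = -13.6057 × 5² / 3² = -37.7936 eV
ΔE = E_4 - E_3 = 16.5347 eV

λ = hc/E = 1239.84 eV·nm / 16.5347 eV
λ = 74.98 nm

This is the α-line of the Paschen series in B⁴⁺.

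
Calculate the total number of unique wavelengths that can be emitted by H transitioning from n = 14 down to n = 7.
28

The electron can occupy levels n = 7, 8, ..., 14 during de-excitation — that is m = 14 - 7 + 1 = 8 distinct levels.

The number of distinct spectral lines equals the number of ways to choose 2 of these m levels (each pair gives one possible emission transition):

Number of lines = m(m-1)/2 = 8×7/2 = 28

These correspond to all possible transitions between the 8 levels:
14 → 13, 14 → 12, 14 → 11, 14 → 10, 14 → 9, 14 → 8, 14 → 7, 13 → 12...

Each transition produces a photon with a unique energy (and thus wavelength). This count does not depend on Z.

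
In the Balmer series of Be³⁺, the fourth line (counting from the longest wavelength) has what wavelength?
25.63 nm

The lines of a series are numbered from the longest wavelength (smallest ΔE) outward; the fourth line is the transition from n = n_f + 4 to n_f.
The Balmer series has all transitions ending at n_f = 2.

For Be³⁺ (Z = 4), the fourth line (δ-line) is the jump from n = 6 to n = 2:
E_6 = -13.6057 × 4² / 6² = -6.0470 eV
E_2 = -13.6057 × 4² / 2² = -54.4228 eV
ΔE = E_6 - E_2 = 48.3758 eV

λ = hc/E = 1239.84 eV·nm / 48.3758 eV
λ = 25.63 nm

This is the δ-line of the Balmer series in Be³⁺.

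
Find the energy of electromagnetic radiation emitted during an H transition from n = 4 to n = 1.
12.76 eV

The energy levels are E_n = -13.6057 eV / n².

Energy at n = 4: E_4 = -13.6057 / 4² = -0.85036 eV
Energy at n = 1: E_1 = -13.6057 / 1² = -13.60570 eV

For emission (electron falling to lower state), the photon energy is:
E_photon = E_4 - E_1 = |-0.85036 - (-13.60570)|
E_photon = 12.76 eV

This energy is carried away by the emitted photon.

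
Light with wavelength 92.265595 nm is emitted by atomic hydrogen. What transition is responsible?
n = 9 → n = 1

First, find the photon energy from the wavelength (hc = 1239.84 eV·nm):
E = hc/λ = 1239.84 eV·nm / 92.265595 nm = 13.437728 eV

The energy levels of hydrogen satisfy E_n = -13.6057 / n² eV, so an emission n_i → n_f releases
ΔE = 13.6057 × (1/n_f² − 1/n_i²) eV.

Setting ΔE equal to the photon energy:
1/n_f² − 1/n_i² = 13.437728 / 13.6057 = 0.98765429

Since 1/n_i² must be positive, we need 1/n_f² > 0.98765429, i.e. n_f ≤ 1. For each allowed n_f, solve n_i = (1/n_f² − 0.98765429)^(−1/2) and check whether it is a whole number:
  n_f = 1: 1/n_i² = 1.00000000 − 0.98765429 = 0.01234571 → n_i = 9.000  → integer, n_i = 9 ✓

Only n_f = 1 gives an integer upper level, n_i = 9.

The transition is from n = 9 to n = 1 (emission).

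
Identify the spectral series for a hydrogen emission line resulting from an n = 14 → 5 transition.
Pfund series

The spectral series in hydrogen are named based on the final (lower) energy level:
- Lyman series: n_final = 1 (ultraviolet)
- Balmer series: n_final = 2 (visible/near-UV)
- Paschen series: n_final = 3 (infrared)
- Brackett series: n_final = 4 (infrared)
- Pfund series: n_final = 5 (far infrared)

Since this transition ends at n = 5, it belongs to the Pfund series.

For reference, this 14 → 5 line has photon energy
ΔE = 13.6057 eV × (1/5² - 1/14²) = 0.474811163 eV,
corresponding to wavelength λ = hc/ΔE = 1239.84 eV·nm / 0.474811163 eV = 2611.228 nm in the far infrared region.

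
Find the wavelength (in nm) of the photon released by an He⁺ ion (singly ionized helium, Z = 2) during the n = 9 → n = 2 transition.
95.8604 nm

First, find the transition energy using E_n = -13.6057 Z² / n² eV:
E_9 = -13.6057 × 2² / 9² = -0.671886 eV
E_2 = -13.6057 × 2² / 2² = -13.605700 eV

Photon energy: |ΔE| = |E_2 - E_9| = 12.933814 eV

Convert to wavelength using E = hc/λ with hc = 1239.84 eV·nm:
λ = hc/E = 1239.84 eV·nm / 12.933814 eV
λ = 95.8604 nm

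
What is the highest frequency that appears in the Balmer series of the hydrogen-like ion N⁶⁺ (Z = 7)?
4.03e+16 Hz

The series limit corresponds to the transition from n = ∞ to n = 2.
This is the highest energy (shortest wavelength) transition in the Balmer series.

E_∞ = 0 eV
E_2 = -13.6057 × 7² / 2² = -166.669825 eV

Energy at series limit:
ΔE = E_∞ - E_2 = 0 - (-166.669825) = 166.669825 eV
E = 166.669825 eV × (1.602177 × 10⁻¹⁹ J/eV) = 2.6703e-17 J
f = E/h = 2.6703e-17 J / (6.62607 × 10⁻³⁴ J·s) = 4.03e+16 Hz

This energy equals the ionization energy from the n = 2 state of N⁶⁺.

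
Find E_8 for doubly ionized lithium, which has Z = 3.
-1.913 eV

For hydrogen-like ions, the energy levels scale with Z²:
E_n = -13.6057 Z² / n² eV

For Li²⁺ (Z = 3) at n = 8:
E_8 = -13.6057 × 3² / 8²
E_8 = -13.6057 × 9 / 64
E_8 = -122.4513 / 64
E_8 = -1.913 eV

The energy is 9 times more negative than hydrogen at the same n due to the stronger nuclear charge.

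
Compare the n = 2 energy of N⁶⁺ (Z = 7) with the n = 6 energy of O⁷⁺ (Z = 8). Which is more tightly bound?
N⁶⁺ at n = 2 (E = -166.6698 eV)

Using E_n = -13.6057 Z² / n² eV:

N⁶⁺ (Z = 7) at n = 2:
E = -13.6057 × 7² / 2² = -13.6057 × 49 / 4 = -166.6698250 eV

O⁷⁺ (Z = 8) at n = 6:
E = -13.6057 × 8² / 6² = -13.6057 × 64 / 36 = -24.1879111 eV

Since -166.6698250 eV < -24.1879111 eV,
N⁶⁺ at n = 2 is more tightly bound (requires more energy to ionize).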